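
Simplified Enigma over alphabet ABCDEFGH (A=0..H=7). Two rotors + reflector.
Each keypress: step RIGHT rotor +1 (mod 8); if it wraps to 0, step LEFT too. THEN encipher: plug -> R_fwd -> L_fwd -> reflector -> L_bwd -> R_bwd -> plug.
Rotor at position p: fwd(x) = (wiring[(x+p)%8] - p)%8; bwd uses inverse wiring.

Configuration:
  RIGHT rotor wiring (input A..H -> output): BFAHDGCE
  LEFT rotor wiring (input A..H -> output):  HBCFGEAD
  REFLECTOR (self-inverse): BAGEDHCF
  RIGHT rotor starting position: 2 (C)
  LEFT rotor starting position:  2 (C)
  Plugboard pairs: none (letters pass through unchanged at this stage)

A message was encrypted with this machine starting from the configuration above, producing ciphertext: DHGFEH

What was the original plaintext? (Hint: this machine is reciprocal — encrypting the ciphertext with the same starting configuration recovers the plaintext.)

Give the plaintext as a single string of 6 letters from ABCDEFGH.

Answer: FGAEAG

Derivation:
Char 1 ('D'): step: R->3, L=2; D->plug->D->R->H->L->H->refl->F->L'->G->R'->F->plug->F
Char 2 ('H'): step: R->4, L=2; H->plug->H->R->D->L->C->refl->G->L'->E->R'->G->plug->G
Char 3 ('G'): step: R->5, L=2; G->plug->G->R->C->L->E->refl->D->L'->B->R'->A->plug->A
Char 4 ('F'): step: R->6, L=2; F->plug->F->R->B->L->D->refl->E->L'->C->R'->E->plug->E
Char 5 ('E'): step: R->7, L=2; E->plug->E->R->A->L->A->refl->B->L'->F->R'->A->plug->A
Char 6 ('H'): step: R->0, L->3 (L advanced); H->plug->H->R->E->L->A->refl->B->L'->C->R'->G->plug->G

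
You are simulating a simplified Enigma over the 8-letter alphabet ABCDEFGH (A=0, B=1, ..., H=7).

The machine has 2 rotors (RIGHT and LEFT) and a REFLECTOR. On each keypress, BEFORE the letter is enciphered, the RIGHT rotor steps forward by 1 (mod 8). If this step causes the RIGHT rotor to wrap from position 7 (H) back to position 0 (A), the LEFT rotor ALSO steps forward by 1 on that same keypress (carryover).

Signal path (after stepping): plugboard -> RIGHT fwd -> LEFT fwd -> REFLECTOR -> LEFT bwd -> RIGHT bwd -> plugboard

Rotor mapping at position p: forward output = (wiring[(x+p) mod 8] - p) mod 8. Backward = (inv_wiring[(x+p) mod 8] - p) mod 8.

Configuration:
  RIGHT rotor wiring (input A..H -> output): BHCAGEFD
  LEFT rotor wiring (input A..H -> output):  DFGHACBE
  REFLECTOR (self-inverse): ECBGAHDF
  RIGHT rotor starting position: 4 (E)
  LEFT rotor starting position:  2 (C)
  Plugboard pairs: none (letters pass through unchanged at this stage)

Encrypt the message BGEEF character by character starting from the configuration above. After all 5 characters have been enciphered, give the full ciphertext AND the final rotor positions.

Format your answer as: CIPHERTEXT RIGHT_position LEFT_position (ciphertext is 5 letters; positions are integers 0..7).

Answer: GCAFA 1 3

Derivation:
Char 1 ('B'): step: R->5, L=2; B->plug->B->R->A->L->E->refl->A->L'->D->R'->G->plug->G
Char 2 ('G'): step: R->6, L=2; G->plug->G->R->A->L->E->refl->A->L'->D->R'->C->plug->C
Char 3 ('E'): step: R->7, L=2; E->plug->E->R->B->L->F->refl->H->L'->E->R'->A->plug->A
Char 4 ('E'): step: R->0, L->3 (L advanced); E->plug->E->R->G->L->C->refl->B->L'->E->R'->F->plug->F
Char 5 ('F'): step: R->1, L=3; F->plug->F->R->E->L->B->refl->C->L'->G->R'->A->plug->A
Final: ciphertext=GCAFA, RIGHT=1, LEFT=3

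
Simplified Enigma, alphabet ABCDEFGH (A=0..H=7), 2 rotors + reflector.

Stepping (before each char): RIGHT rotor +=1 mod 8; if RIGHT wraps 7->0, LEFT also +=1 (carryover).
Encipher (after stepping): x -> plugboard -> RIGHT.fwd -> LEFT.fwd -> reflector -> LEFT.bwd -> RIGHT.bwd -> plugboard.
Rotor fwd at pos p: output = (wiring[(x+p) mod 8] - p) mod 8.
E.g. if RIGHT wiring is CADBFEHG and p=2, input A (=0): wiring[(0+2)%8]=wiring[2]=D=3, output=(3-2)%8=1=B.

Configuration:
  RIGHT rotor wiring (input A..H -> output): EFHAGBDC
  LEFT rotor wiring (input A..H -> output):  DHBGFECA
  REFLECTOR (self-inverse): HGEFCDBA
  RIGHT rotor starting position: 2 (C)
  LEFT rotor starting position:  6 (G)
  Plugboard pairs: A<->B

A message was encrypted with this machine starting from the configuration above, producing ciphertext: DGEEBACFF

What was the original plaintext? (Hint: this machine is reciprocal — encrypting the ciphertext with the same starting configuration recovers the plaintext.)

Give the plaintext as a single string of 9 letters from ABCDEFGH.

Char 1 ('D'): step: R->3, L=6; D->plug->D->R->A->L->E->refl->C->L'->B->R'->F->plug->F
Char 2 ('G'): step: R->4, L=6; G->plug->G->R->D->L->B->refl->G->L'->H->R'->C->plug->C
Char 3 ('E'): step: R->5, L=6; E->plug->E->R->A->L->E->refl->C->L'->B->R'->H->plug->H
Char 4 ('E'): step: R->6, L=6; E->plug->E->R->B->L->C->refl->E->L'->A->R'->G->plug->G
Char 5 ('B'): step: R->7, L=6; B->plug->A->R->D->L->B->refl->G->L'->H->R'->F->plug->F
Char 6 ('A'): step: R->0, L->7 (L advanced); A->plug->B->R->F->L->G->refl->B->L'->A->R'->D->plug->D
Char 7 ('C'): step: R->1, L=7; C->plug->C->R->H->L->D->refl->F->L'->G->R'->B->plug->A
Char 8 ('F'): step: R->2, L=7; F->plug->F->R->A->L->B->refl->G->L'->F->R'->A->plug->B
Char 9 ('F'): step: R->3, L=7; F->plug->F->R->B->L->E->refl->C->L'->D->R'->B->plug->A

Answer: FCHGFDABA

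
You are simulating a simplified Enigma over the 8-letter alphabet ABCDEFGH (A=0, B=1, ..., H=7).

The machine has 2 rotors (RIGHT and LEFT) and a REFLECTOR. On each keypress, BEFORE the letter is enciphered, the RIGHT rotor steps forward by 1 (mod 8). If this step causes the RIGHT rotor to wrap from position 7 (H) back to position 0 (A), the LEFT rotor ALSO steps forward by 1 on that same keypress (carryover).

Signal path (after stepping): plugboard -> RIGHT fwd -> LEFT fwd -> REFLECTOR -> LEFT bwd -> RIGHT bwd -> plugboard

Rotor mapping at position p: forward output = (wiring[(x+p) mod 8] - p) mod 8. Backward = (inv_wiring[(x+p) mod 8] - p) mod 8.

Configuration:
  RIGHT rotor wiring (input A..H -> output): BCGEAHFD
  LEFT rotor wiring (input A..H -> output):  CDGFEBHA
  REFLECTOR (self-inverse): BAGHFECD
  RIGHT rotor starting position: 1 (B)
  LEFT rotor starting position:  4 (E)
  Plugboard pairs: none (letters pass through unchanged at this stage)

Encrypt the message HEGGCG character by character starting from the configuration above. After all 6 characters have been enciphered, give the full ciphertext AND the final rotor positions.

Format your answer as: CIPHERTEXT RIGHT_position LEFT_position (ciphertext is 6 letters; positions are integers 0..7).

Char 1 ('H'): step: R->2, L=4; H->plug->H->R->A->L->A->refl->B->L'->H->R'->G->plug->G
Char 2 ('E'): step: R->3, L=4; E->plug->E->R->A->L->A->refl->B->L'->H->R'->G->plug->G
Char 3 ('G'): step: R->4, L=4; G->plug->G->R->C->L->D->refl->H->L'->F->R'->E->plug->E
Char 4 ('G'): step: R->5, L=4; G->plug->G->R->H->L->B->refl->A->L'->A->R'->B->plug->B
Char 5 ('C'): step: R->6, L=4; C->plug->C->R->D->L->E->refl->F->L'->B->R'->H->plug->H
Char 6 ('G'): step: R->7, L=4; G->plug->G->R->A->L->A->refl->B->L'->H->R'->D->plug->D
Final: ciphertext=GGEBHD, RIGHT=7, LEFT=4

Answer: GGEBHD 7 4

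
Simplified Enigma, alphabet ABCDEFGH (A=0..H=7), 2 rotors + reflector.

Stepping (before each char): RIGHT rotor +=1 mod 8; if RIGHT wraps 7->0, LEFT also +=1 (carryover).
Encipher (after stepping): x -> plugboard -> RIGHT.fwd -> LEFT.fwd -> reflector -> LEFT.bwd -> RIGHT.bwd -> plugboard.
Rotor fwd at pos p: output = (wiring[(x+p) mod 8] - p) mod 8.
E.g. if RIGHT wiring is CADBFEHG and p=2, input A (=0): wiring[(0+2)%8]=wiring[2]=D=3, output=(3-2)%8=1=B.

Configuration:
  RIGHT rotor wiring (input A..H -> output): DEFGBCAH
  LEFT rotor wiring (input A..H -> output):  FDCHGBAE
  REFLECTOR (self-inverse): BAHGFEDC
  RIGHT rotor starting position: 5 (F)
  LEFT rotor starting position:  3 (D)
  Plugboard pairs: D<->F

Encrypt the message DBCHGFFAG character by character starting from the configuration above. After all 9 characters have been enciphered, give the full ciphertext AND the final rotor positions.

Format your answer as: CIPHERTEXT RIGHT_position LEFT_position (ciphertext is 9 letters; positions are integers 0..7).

Char 1 ('D'): step: R->6, L=3; D->plug->F->R->A->L->E->refl->F->L'->D->R'->G->plug->G
Char 2 ('B'): step: R->7, L=3; B->plug->B->R->E->L->B->refl->A->L'->G->R'->D->plug->F
Char 3 ('C'): step: R->0, L->4 (L advanced); C->plug->C->R->F->L->H->refl->C->L'->A->R'->G->plug->G
Char 4 ('H'): step: R->1, L=4; H->plug->H->R->C->L->E->refl->F->L'->B->R'->E->plug->E
Char 5 ('G'): step: R->2, L=4; G->plug->G->R->B->L->F->refl->E->L'->C->R'->H->plug->H
Char 6 ('F'): step: R->3, L=4; F->plug->D->R->F->L->H->refl->C->L'->A->R'->F->plug->D
Char 7 ('F'): step: R->4, L=4; F->plug->D->R->D->L->A->refl->B->L'->E->R'->C->plug->C
Char 8 ('A'): step: R->5, L=4; A->plug->A->R->F->L->H->refl->C->L'->A->R'->F->plug->D
Char 9 ('G'): step: R->6, L=4; G->plug->G->R->D->L->A->refl->B->L'->E->R'->H->plug->H
Final: ciphertext=GFGEHDCDH, RIGHT=6, LEFT=4

Answer: GFGEHDCDH 6 4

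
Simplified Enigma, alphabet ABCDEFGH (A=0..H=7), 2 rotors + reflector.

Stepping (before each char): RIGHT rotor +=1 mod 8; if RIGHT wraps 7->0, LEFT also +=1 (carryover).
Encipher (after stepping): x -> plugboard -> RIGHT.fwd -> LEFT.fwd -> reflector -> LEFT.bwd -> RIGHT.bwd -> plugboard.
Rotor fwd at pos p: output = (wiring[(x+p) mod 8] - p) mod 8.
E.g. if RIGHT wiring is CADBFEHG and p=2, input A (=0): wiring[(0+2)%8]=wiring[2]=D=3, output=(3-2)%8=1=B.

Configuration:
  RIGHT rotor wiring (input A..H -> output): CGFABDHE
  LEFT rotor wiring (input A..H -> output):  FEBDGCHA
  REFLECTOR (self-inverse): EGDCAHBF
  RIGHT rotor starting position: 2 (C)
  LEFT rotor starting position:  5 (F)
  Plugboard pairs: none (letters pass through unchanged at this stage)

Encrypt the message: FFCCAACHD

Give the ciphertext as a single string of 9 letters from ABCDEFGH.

Answer: BGADBCFDE

Derivation:
Char 1 ('F'): step: R->3, L=5; F->plug->F->R->H->L->B->refl->G->L'->G->R'->B->plug->B
Char 2 ('F'): step: R->4, L=5; F->plug->F->R->C->L->D->refl->C->L'->B->R'->G->plug->G
Char 3 ('C'): step: R->5, L=5; C->plug->C->R->H->L->B->refl->G->L'->G->R'->A->plug->A
Char 4 ('C'): step: R->6, L=5; C->plug->C->R->E->L->H->refl->F->L'->A->R'->D->plug->D
Char 5 ('A'): step: R->7, L=5; A->plug->A->R->F->L->E->refl->A->L'->D->R'->B->plug->B
Char 6 ('A'): step: R->0, L->6 (L advanced); A->plug->A->R->C->L->H->refl->F->L'->F->R'->C->plug->C
Char 7 ('C'): step: R->1, L=6; C->plug->C->R->H->L->E->refl->A->L'->G->R'->F->plug->F
Char 8 ('H'): step: R->2, L=6; H->plug->H->R->E->L->D->refl->C->L'->B->R'->D->plug->D
Char 9 ('D'): step: R->3, L=6; D->plug->D->R->E->L->D->refl->C->L'->B->R'->E->plug->E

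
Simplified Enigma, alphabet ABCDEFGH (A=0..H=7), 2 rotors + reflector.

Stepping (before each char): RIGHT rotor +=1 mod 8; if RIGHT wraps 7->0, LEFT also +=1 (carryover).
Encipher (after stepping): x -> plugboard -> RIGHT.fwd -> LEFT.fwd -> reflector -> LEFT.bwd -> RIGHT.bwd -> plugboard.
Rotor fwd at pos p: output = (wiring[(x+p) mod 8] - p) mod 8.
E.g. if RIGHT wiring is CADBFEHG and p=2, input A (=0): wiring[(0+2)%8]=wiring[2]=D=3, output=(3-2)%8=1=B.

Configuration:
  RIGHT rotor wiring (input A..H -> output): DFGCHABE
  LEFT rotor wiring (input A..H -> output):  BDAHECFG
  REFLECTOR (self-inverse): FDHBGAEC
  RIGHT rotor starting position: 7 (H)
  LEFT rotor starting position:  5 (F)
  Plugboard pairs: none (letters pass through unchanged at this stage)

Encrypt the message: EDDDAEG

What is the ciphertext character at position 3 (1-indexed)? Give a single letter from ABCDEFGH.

Char 1 ('E'): step: R->0, L->6 (L advanced); E->plug->E->R->H->L->E->refl->G->L'->G->R'->C->plug->C
Char 2 ('D'): step: R->1, L=6; D->plug->D->R->G->L->G->refl->E->L'->H->R'->E->plug->E
Char 3 ('D'): step: R->2, L=6; D->plug->D->R->G->L->G->refl->E->L'->H->R'->E->plug->E

E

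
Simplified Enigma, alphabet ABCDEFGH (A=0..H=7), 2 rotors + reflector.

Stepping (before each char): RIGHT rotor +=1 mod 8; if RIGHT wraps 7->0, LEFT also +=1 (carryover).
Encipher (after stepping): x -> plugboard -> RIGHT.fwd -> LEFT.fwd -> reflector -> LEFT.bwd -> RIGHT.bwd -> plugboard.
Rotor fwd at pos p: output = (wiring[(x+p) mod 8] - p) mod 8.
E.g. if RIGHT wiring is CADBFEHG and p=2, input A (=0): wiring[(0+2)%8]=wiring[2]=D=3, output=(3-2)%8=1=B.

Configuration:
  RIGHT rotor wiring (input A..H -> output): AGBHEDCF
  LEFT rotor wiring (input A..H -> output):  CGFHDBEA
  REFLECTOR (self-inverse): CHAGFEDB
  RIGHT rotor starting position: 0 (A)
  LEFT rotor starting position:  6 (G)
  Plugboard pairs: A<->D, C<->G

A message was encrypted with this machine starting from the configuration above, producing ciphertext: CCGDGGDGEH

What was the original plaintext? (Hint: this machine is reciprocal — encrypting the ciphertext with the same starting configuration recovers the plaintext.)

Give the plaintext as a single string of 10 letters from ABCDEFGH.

Char 1 ('C'): step: R->1, L=6; C->plug->G->R->E->L->H->refl->B->L'->F->R'->A->plug->D
Char 2 ('C'): step: R->2, L=6; C->plug->G->R->G->L->F->refl->E->L'->C->R'->C->plug->G
Char 3 ('G'): step: R->3, L=6; G->plug->C->R->A->L->G->refl->D->L'->H->R'->D->plug->A
Char 4 ('D'): step: R->4, L=6; D->plug->A->R->A->L->G->refl->D->L'->H->R'->B->plug->B
Char 5 ('G'): step: R->5, L=6; G->plug->C->R->A->L->G->refl->D->L'->H->R'->H->plug->H
Char 6 ('G'): step: R->6, L=6; G->plug->C->R->C->L->E->refl->F->L'->G->R'->G->plug->C
Char 7 ('D'): step: R->7, L=6; D->plug->A->R->G->L->F->refl->E->L'->C->R'->D->plug->A
Char 8 ('G'): step: R->0, L->7 (L advanced); G->plug->C->R->B->L->D->refl->G->L'->D->R'->F->plug->F
Char 9 ('E'): step: R->1, L=7; E->plug->E->R->C->L->H->refl->B->L'->A->R'->B->plug->B
Char 10 ('H'): step: R->2, L=7; H->plug->H->R->E->L->A->refl->C->L'->G->R'->G->plug->C

Answer: DGABHCAFBC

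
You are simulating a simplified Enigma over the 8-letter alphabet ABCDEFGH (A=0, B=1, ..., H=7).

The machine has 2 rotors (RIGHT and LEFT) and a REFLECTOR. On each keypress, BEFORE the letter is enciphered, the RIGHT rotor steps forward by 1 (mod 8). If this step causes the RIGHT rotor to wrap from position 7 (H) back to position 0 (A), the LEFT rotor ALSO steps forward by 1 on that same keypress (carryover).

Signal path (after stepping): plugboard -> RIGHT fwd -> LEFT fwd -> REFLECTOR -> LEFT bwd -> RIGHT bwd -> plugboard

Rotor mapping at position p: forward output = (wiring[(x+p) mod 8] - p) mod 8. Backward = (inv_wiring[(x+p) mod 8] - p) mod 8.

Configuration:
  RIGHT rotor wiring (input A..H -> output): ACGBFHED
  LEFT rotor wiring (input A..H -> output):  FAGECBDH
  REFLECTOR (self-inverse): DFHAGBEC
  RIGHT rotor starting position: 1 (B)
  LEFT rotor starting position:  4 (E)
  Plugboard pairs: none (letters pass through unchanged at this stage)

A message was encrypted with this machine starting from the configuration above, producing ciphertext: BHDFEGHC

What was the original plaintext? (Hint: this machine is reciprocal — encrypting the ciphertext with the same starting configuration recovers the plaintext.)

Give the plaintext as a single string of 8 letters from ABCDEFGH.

Char 1 ('B'): step: R->2, L=4; B->plug->B->R->H->L->A->refl->D->L'->D->R'->C->plug->C
Char 2 ('H'): step: R->3, L=4; H->plug->H->R->D->L->D->refl->A->L'->H->R'->G->plug->G
Char 3 ('D'): step: R->4, L=4; D->plug->D->R->H->L->A->refl->D->L'->D->R'->B->plug->B
Char 4 ('F'): step: R->5, L=4; F->plug->F->R->B->L->F->refl->B->L'->E->R'->G->plug->G
Char 5 ('E'): step: R->6, L=4; E->plug->E->R->A->L->G->refl->E->L'->F->R'->B->plug->B
Char 6 ('G'): step: R->7, L=4; G->plug->G->R->A->L->G->refl->E->L'->F->R'->H->plug->H
Char 7 ('H'): step: R->0, L->5 (L advanced); H->plug->H->R->D->L->A->refl->D->L'->E->R'->G->plug->G
Char 8 ('C'): step: R->1, L=5; C->plug->C->R->A->L->E->refl->G->L'->B->R'->A->plug->A

Answer: CGBGBHGA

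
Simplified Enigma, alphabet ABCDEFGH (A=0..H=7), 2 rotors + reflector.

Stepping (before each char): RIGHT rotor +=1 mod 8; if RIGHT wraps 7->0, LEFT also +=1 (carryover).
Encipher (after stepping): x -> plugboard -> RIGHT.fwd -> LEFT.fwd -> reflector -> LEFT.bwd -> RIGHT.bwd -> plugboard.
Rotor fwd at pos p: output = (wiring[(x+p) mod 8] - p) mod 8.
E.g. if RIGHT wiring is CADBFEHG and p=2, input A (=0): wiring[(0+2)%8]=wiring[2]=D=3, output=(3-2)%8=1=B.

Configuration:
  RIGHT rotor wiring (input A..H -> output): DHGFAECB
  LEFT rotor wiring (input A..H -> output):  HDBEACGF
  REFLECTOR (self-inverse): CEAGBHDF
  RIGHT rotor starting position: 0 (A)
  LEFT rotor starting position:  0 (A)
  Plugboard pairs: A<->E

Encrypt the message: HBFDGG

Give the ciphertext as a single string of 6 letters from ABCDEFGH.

Answer: ADDEEB

Derivation:
Char 1 ('H'): step: R->1, L=0; H->plug->H->R->C->L->B->refl->E->L'->D->R'->E->plug->A
Char 2 ('B'): step: R->2, L=0; B->plug->B->R->D->L->E->refl->B->L'->C->R'->D->plug->D
Char 3 ('F'): step: R->3, L=0; F->plug->F->R->A->L->H->refl->F->L'->H->R'->D->plug->D
Char 4 ('D'): step: R->4, L=0; D->plug->D->R->F->L->C->refl->A->L'->E->R'->A->plug->E
Char 5 ('G'): step: R->5, L=0; G->plug->G->R->A->L->H->refl->F->L'->H->R'->A->plug->E
Char 6 ('G'): step: R->6, L=0; G->plug->G->R->C->L->B->refl->E->L'->D->R'->B->plug->B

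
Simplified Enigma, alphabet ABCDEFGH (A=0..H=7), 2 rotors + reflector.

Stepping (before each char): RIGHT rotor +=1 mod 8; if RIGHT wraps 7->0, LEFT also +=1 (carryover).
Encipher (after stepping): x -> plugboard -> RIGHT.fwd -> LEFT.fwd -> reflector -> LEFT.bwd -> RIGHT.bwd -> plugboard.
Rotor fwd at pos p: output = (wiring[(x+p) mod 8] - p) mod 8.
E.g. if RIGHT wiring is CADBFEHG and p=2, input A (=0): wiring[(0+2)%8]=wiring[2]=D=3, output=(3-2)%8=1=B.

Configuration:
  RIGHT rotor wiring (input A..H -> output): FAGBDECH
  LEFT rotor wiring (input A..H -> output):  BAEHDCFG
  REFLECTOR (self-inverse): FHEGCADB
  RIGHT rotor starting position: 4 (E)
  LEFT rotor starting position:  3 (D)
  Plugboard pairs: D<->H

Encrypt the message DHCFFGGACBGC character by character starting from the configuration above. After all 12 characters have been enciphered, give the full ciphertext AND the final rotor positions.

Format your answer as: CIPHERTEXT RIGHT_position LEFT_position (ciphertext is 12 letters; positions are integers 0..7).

Char 1 ('D'): step: R->5, L=3; D->plug->H->R->G->L->F->refl->A->L'->B->R'->F->plug->F
Char 2 ('H'): step: R->6, L=3; H->plug->D->R->C->L->H->refl->B->L'->H->R'->C->plug->C
Char 3 ('C'): step: R->7, L=3; C->plug->C->R->B->L->A->refl->F->L'->G->R'->B->plug->B
Char 4 ('F'): step: R->0, L->4 (L advanced); F->plug->F->R->E->L->F->refl->A->L'->G->R'->C->plug->C
Char 5 ('F'): step: R->1, L=4; F->plug->F->R->B->L->G->refl->D->L'->H->R'->A->plug->A
Char 6 ('G'): step: R->2, L=4; G->plug->G->R->D->L->C->refl->E->L'->F->R'->F->plug->F
Char 7 ('G'): step: R->3, L=4; G->plug->G->R->F->L->E->refl->C->L'->D->R'->H->plug->D
Char 8 ('A'): step: R->4, L=4; A->plug->A->R->H->L->D->refl->G->L'->B->R'->E->plug->E
Char 9 ('C'): step: R->5, L=4; C->plug->C->R->C->L->B->refl->H->L'->A->R'->D->plug->H
Char 10 ('B'): step: R->6, L=4; B->plug->B->R->B->L->G->refl->D->L'->H->R'->C->plug->C
Char 11 ('G'): step: R->7, L=4; G->plug->G->R->F->L->E->refl->C->L'->D->R'->H->plug->D
Char 12 ('C'): step: R->0, L->5 (L advanced); C->plug->C->R->G->L->C->refl->E->L'->D->R'->E->plug->E
Final: ciphertext=FCBCAFDEHCDE, RIGHT=0, LEFT=5

Answer: FCBCAFDEHCDE 0 5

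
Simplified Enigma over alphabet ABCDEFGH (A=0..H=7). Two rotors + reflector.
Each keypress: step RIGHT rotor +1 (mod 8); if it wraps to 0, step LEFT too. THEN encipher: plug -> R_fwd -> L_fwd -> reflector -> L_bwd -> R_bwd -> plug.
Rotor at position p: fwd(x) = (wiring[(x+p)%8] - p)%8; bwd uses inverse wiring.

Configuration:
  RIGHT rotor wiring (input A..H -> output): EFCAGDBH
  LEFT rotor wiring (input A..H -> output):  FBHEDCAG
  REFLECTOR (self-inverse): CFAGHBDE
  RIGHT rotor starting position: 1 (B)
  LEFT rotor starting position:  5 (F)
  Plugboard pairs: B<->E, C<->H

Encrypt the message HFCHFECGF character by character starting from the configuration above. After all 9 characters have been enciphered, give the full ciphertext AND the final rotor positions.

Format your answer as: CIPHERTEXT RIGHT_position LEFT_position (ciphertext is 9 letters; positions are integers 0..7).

Char 1 ('H'): step: R->2, L=5; H->plug->C->R->E->L->E->refl->H->L'->G->R'->B->plug->E
Char 2 ('F'): step: R->3, L=5; F->plug->F->R->B->L->D->refl->G->L'->H->R'->H->plug->C
Char 3 ('C'): step: R->4, L=5; C->plug->H->R->E->L->E->refl->H->L'->G->R'->G->plug->G
Char 4 ('H'): step: R->5, L=5; H->plug->C->R->C->L->B->refl->F->L'->A->R'->E->plug->B
Char 5 ('F'): step: R->6, L=5; F->plug->F->R->C->L->B->refl->F->L'->A->R'->G->plug->G
Char 6 ('E'): step: R->7, L=5; E->plug->B->R->F->L->C->refl->A->L'->D->R'->D->plug->D
Char 7 ('C'): step: R->0, L->6 (L advanced); C->plug->H->R->H->L->E->refl->H->L'->C->R'->C->plug->H
Char 8 ('G'): step: R->1, L=6; G->plug->G->R->G->L->F->refl->B->L'->E->R'->A->plug->A
Char 9 ('F'): step: R->2, L=6; F->plug->F->R->F->L->G->refl->D->L'->D->R'->H->plug->C
Final: ciphertext=ECGBGDHAC, RIGHT=2, LEFT=6

Answer: ECGBGDHAC 2 6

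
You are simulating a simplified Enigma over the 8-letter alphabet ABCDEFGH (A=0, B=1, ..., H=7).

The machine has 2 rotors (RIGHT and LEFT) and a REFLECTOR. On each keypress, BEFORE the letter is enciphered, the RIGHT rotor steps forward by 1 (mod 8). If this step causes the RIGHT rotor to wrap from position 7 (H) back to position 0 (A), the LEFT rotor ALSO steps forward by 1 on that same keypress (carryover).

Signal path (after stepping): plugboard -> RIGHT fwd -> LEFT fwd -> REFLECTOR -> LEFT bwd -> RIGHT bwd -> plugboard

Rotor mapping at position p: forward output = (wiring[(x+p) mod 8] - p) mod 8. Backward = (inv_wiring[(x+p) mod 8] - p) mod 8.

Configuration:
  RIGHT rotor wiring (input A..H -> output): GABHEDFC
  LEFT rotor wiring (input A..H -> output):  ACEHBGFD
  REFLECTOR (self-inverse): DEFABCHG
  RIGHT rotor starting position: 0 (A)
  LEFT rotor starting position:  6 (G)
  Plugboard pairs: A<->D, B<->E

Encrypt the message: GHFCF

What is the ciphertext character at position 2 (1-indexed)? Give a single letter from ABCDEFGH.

Char 1 ('G'): step: R->1, L=6; G->plug->G->R->B->L->F->refl->C->L'->C->R'->E->plug->B
Char 2 ('H'): step: R->2, L=6; H->plug->H->R->G->L->D->refl->A->L'->H->R'->A->plug->D

D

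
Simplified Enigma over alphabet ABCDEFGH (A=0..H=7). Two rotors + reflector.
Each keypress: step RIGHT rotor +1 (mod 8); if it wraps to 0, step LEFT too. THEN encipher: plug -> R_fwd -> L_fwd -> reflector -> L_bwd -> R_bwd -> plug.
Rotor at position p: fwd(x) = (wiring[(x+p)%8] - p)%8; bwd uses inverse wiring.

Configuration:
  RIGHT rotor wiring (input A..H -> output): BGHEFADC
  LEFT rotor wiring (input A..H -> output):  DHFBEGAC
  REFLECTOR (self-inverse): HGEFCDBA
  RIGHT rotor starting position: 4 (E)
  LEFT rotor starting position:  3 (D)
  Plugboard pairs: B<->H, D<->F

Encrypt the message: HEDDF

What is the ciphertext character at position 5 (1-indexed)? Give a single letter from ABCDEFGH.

Char 1 ('H'): step: R->5, L=3; H->plug->B->R->G->L->E->refl->C->L'->H->R'->G->plug->G
Char 2 ('E'): step: R->6, L=3; E->plug->E->R->B->L->B->refl->G->L'->A->R'->D->plug->F
Char 3 ('D'): step: R->7, L=3; D->plug->F->R->G->L->E->refl->C->L'->H->R'->C->plug->C
Char 4 ('D'): step: R->0, L->4 (L advanced); D->plug->F->R->A->L->A->refl->H->L'->E->R'->D->plug->F
Char 5 ('F'): step: R->1, L=4; F->plug->D->R->E->L->H->refl->A->L'->A->R'->H->plug->B

B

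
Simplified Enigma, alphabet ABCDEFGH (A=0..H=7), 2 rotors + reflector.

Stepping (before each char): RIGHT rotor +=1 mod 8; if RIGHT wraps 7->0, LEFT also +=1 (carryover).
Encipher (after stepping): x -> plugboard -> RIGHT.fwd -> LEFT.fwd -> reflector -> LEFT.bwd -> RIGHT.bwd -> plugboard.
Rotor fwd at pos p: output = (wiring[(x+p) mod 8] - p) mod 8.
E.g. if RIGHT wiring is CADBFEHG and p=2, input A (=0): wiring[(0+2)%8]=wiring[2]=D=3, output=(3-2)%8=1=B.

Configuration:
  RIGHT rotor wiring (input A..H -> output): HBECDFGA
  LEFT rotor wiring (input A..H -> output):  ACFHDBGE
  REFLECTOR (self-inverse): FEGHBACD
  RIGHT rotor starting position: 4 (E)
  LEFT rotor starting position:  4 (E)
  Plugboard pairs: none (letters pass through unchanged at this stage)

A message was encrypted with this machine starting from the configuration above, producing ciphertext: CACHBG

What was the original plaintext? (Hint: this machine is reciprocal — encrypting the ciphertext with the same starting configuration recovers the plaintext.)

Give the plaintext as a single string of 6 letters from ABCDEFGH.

Answer: BHDBDE

Derivation:
Char 1 ('C'): step: R->5, L=4; C->plug->C->R->D->L->A->refl->F->L'->B->R'->B->plug->B
Char 2 ('A'): step: R->6, L=4; A->plug->A->R->A->L->H->refl->D->L'->H->R'->H->plug->H
Char 3 ('C'): step: R->7, L=4; C->plug->C->R->C->L->C->refl->G->L'->F->R'->D->plug->D
Char 4 ('H'): step: R->0, L->5 (L advanced); H->plug->H->R->A->L->E->refl->B->L'->B->R'->B->plug->B
Char 5 ('B'): step: R->1, L=5; B->plug->B->R->D->L->D->refl->H->L'->C->R'->D->plug->D
Char 6 ('G'): step: R->2, L=5; G->plug->G->R->F->L->A->refl->F->L'->E->R'->E->plug->E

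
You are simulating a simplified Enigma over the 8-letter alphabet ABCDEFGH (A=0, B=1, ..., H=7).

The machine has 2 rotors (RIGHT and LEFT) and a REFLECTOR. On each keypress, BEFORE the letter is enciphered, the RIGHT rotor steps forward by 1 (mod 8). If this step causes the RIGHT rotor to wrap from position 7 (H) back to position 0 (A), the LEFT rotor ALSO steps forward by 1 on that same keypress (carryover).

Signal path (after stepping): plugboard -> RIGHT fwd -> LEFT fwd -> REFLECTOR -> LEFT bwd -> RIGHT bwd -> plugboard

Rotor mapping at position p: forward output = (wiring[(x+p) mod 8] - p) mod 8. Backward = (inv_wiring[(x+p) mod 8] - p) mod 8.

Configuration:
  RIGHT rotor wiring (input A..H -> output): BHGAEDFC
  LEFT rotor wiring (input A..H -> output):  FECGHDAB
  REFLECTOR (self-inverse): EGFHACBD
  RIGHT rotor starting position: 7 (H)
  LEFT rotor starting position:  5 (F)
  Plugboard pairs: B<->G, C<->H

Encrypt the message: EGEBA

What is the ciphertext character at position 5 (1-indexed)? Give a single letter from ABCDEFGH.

Char 1 ('E'): step: R->0, L->6 (L advanced); E->plug->E->R->E->L->E->refl->A->L'->F->R'->G->plug->B
Char 2 ('G'): step: R->1, L=6; G->plug->B->R->F->L->A->refl->E->L'->E->R'->F->plug->F
Char 3 ('E'): step: R->2, L=6; E->plug->E->R->D->L->G->refl->B->L'->G->R'->B->plug->G
Char 4 ('B'): step: R->3, L=6; B->plug->G->R->E->L->E->refl->A->L'->F->R'->A->plug->A
Char 5 ('A'): step: R->4, L=6; A->plug->A->R->A->L->C->refl->F->L'->H->R'->B->plug->G

G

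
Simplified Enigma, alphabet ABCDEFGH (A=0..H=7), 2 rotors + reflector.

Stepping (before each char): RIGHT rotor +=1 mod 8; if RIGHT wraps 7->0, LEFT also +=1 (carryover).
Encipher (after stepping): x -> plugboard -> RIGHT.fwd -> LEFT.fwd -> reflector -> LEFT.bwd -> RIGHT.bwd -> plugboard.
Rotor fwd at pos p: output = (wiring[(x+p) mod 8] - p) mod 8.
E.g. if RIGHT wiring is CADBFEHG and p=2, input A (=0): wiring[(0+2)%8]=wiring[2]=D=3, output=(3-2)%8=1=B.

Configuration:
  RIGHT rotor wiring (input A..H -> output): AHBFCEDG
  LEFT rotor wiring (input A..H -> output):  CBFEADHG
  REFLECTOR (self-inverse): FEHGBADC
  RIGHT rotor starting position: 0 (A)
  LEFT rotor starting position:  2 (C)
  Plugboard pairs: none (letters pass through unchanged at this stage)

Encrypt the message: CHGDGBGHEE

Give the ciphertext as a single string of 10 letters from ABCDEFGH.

Char 1 ('C'): step: R->1, L=2; C->plug->C->R->E->L->F->refl->A->L'->G->R'->A->plug->A
Char 2 ('H'): step: R->2, L=2; H->plug->H->R->F->L->E->refl->B->L'->D->R'->B->plug->B
Char 3 ('G'): step: R->3, L=2; G->plug->G->R->E->L->F->refl->A->L'->G->R'->H->plug->H
Char 4 ('D'): step: R->4, L=2; D->plug->D->R->C->L->G->refl->D->L'->A->R'->B->plug->B
Char 5 ('G'): step: R->5, L=2; G->plug->G->R->A->L->D->refl->G->L'->C->R'->E->plug->E
Char 6 ('B'): step: R->6, L=2; B->plug->B->R->A->L->D->refl->G->L'->C->R'->C->plug->C
Char 7 ('G'): step: R->7, L=2; G->plug->G->R->F->L->E->refl->B->L'->D->R'->F->plug->F
Char 8 ('H'): step: R->0, L->3 (L advanced); H->plug->H->R->G->L->G->refl->D->L'->E->R'->F->plug->F
Char 9 ('E'): step: R->1, L=3; E->plug->E->R->D->L->E->refl->B->L'->A->R'->B->plug->B
Char 10 ('E'): step: R->2, L=3; E->plug->E->R->B->L->F->refl->A->L'->C->R'->D->plug->D

Answer: ABHBECFFBD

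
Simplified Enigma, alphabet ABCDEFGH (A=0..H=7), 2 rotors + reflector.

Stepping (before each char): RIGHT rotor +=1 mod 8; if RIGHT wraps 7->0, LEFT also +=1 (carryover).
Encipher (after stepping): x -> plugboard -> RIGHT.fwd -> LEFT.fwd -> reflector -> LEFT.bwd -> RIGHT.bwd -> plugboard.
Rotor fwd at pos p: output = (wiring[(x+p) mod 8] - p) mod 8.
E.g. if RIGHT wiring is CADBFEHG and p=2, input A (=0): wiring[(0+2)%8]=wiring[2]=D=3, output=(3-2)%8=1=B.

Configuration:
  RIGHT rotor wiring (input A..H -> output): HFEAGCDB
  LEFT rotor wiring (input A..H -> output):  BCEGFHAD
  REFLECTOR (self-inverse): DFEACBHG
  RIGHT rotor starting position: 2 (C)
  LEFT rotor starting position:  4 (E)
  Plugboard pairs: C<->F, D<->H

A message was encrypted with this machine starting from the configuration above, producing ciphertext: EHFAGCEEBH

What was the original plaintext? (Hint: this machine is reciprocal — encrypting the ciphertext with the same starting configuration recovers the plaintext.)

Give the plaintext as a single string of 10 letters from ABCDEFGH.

Char 1 ('E'): step: R->3, L=4; E->plug->E->R->G->L->A->refl->D->L'->B->R'->H->plug->D
Char 2 ('H'): step: R->4, L=4; H->plug->D->R->F->L->G->refl->H->L'->D->R'->E->plug->E
Char 3 ('F'): step: R->5, L=4; F->plug->C->R->E->L->F->refl->B->L'->A->R'->E->plug->E
Char 4 ('A'): step: R->6, L=4; A->plug->A->R->F->L->G->refl->H->L'->D->R'->B->plug->B
Char 5 ('G'): step: R->7, L=4; G->plug->G->R->D->L->H->refl->G->L'->F->R'->D->plug->H
Char 6 ('C'): step: R->0, L->5 (L advanced); C->plug->F->R->C->L->G->refl->H->L'->F->R'->B->plug->B
Char 7 ('E'): step: R->1, L=5; E->plug->E->R->B->L->D->refl->A->L'->H->R'->C->plug->F
Char 8 ('E'): step: R->2, L=5; E->plug->E->R->B->L->D->refl->A->L'->H->R'->F->plug->C
Char 9 ('B'): step: R->3, L=5; B->plug->B->R->D->L->E->refl->C->L'->A->R'->D->plug->H
Char 10 ('H'): step: R->4, L=5; H->plug->D->R->F->L->H->refl->G->L'->C->R'->A->plug->A

Answer: DEEBHBFCHA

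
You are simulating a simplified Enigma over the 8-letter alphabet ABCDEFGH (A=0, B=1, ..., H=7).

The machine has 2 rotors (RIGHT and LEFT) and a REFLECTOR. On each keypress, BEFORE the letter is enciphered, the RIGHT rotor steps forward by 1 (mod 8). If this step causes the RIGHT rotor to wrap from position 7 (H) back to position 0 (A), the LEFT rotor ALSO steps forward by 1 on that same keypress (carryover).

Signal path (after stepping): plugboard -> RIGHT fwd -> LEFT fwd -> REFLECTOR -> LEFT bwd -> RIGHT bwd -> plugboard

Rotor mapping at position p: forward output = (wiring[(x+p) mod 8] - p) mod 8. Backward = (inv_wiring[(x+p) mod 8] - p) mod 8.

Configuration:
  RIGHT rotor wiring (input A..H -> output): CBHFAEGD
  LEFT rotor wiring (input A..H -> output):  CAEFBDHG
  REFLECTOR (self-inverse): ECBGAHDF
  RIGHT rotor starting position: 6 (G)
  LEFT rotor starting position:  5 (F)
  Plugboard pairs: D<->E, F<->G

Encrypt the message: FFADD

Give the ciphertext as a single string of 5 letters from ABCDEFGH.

Char 1 ('F'): step: R->7, L=5; F->plug->G->R->F->L->H->refl->F->L'->D->R'->B->plug->B
Char 2 ('F'): step: R->0, L->6 (L advanced); F->plug->G->R->G->L->D->refl->G->L'->E->R'->F->plug->G
Char 3 ('A'): step: R->1, L=6; A->plug->A->R->A->L->B->refl->C->L'->D->R'->E->plug->D
Char 4 ('D'): step: R->2, L=6; D->plug->E->R->E->L->G->refl->D->L'->G->R'->C->plug->C
Char 5 ('D'): step: R->3, L=6; D->plug->E->R->A->L->B->refl->C->L'->D->R'->D->plug->E

Answer: BGDCE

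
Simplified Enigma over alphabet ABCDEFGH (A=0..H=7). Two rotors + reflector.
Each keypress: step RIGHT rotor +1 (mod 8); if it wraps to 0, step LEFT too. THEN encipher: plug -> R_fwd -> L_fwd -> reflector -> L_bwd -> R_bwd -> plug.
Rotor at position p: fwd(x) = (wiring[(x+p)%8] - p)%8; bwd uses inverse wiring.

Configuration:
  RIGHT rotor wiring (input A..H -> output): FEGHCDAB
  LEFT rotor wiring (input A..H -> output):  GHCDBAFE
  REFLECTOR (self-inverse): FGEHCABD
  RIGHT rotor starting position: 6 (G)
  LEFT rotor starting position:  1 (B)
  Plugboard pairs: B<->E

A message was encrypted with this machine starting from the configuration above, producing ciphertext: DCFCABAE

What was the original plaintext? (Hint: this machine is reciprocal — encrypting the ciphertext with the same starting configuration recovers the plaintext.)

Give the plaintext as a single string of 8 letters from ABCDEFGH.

Answer: FAGFFHHF

Derivation:
Char 1 ('D'): step: R->7, L=1; D->plug->D->R->H->L->F->refl->A->L'->D->R'->F->plug->F
Char 2 ('C'): step: R->0, L->2 (L advanced); C->plug->C->R->G->L->E->refl->C->L'->F->R'->A->plug->A
Char 3 ('F'): step: R->1, L=2; F->plug->F->R->H->L->F->refl->A->L'->A->R'->G->plug->G
Char 4 ('C'): step: R->2, L=2; C->plug->C->R->A->L->A->refl->F->L'->H->R'->F->plug->F
Char 5 ('A'): step: R->3, L=2; A->plug->A->R->E->L->D->refl->H->L'->C->R'->F->plug->F
Char 6 ('B'): step: R->4, L=2; B->plug->E->R->B->L->B->refl->G->L'->D->R'->H->plug->H
Char 7 ('A'): step: R->5, L=2; A->plug->A->R->G->L->E->refl->C->L'->F->R'->H->plug->H
Char 8 ('E'): step: R->6, L=2; E->plug->B->R->D->L->G->refl->B->L'->B->R'->F->plug->F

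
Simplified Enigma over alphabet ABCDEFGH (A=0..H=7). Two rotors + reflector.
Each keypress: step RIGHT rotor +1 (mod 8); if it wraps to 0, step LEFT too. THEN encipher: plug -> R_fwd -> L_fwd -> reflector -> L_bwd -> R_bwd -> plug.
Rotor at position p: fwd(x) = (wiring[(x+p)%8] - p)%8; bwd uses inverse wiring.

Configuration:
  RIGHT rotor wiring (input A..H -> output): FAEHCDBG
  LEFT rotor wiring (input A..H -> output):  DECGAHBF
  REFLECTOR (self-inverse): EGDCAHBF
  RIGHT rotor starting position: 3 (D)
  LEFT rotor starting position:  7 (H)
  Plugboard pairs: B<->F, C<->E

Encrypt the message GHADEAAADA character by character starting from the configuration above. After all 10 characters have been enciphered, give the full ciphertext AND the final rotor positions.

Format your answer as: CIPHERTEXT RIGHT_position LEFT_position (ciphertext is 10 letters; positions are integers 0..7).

Answer: EDECGGEHGC 5 0

Derivation:
Char 1 ('G'): step: R->4, L=7; G->plug->G->R->A->L->G->refl->B->L'->F->R'->C->plug->E
Char 2 ('H'): step: R->5, L=7; H->plug->H->R->F->L->B->refl->G->L'->A->R'->D->plug->D
Char 3 ('A'): step: R->6, L=7; A->plug->A->R->D->L->D->refl->C->L'->H->R'->C->plug->E
Char 4 ('D'): step: R->7, L=7; D->plug->D->R->F->L->B->refl->G->L'->A->R'->E->plug->C
Char 5 ('E'): step: R->0, L->0 (L advanced); E->plug->C->R->E->L->A->refl->E->L'->B->R'->G->plug->G
Char 6 ('A'): step: R->1, L=0; A->plug->A->R->H->L->F->refl->H->L'->F->R'->G->plug->G
Char 7 ('A'): step: R->2, L=0; A->plug->A->R->C->L->C->refl->D->L'->A->R'->C->plug->E
Char 8 ('A'): step: R->3, L=0; A->plug->A->R->E->L->A->refl->E->L'->B->R'->H->plug->H
Char 9 ('D'): step: R->4, L=0; D->plug->D->R->C->L->C->refl->D->L'->A->R'->G->plug->G
Char 10 ('A'): step: R->5, L=0; A->plug->A->R->G->L->B->refl->G->L'->D->R'->E->plug->C
Final: ciphertext=EDECGGEHGC, RIGHT=5, LEFT=0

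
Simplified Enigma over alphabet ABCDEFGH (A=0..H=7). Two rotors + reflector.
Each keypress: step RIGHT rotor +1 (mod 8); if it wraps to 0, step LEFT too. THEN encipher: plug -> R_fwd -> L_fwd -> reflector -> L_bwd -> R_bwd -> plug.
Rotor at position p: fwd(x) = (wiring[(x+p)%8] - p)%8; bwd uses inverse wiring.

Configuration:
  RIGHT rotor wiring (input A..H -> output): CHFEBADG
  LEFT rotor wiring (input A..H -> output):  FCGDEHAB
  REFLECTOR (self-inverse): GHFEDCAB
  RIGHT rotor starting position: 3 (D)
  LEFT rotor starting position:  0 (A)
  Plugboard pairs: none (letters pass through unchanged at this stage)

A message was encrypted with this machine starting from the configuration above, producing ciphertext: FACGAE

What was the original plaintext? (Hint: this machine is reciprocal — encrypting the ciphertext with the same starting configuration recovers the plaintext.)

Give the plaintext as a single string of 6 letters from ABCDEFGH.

Answer: BHGCEC

Derivation:
Char 1 ('F'): step: R->4, L=0; F->plug->F->R->D->L->D->refl->E->L'->E->R'->B->plug->B
Char 2 ('A'): step: R->5, L=0; A->plug->A->R->D->L->D->refl->E->L'->E->R'->H->plug->H
Char 3 ('C'): step: R->6, L=0; C->plug->C->R->E->L->E->refl->D->L'->D->R'->G->plug->G
Char 4 ('G'): step: R->7, L=0; G->plug->G->R->B->L->C->refl->F->L'->A->R'->C->plug->C
Char 5 ('A'): step: R->0, L->1 (L advanced); A->plug->A->R->C->L->C->refl->F->L'->B->R'->E->plug->E
Char 6 ('E'): step: R->1, L=1; E->plug->E->R->H->L->E->refl->D->L'->D->R'->C->plug->C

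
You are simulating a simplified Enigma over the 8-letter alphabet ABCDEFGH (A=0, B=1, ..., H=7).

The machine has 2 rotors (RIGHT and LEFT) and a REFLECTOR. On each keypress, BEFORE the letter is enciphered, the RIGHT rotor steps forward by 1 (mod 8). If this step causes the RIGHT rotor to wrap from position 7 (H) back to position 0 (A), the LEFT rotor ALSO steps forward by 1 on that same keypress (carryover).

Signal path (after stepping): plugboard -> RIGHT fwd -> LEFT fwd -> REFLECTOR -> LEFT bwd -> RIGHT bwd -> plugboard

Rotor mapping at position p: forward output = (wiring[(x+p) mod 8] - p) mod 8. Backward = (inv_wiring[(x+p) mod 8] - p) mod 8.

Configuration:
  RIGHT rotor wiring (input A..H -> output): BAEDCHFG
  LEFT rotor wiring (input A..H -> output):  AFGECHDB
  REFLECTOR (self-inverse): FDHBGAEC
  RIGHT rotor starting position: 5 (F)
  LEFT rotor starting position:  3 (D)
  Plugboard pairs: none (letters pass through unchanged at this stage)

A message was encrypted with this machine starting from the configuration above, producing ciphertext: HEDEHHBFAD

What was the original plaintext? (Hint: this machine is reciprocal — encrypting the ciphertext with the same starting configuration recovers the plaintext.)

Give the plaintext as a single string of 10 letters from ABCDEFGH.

Answer: EBFCAGHECC

Derivation:
Char 1 ('H'): step: R->6, L=3; H->plug->H->R->B->L->H->refl->C->L'->G->R'->E->plug->E
Char 2 ('E'): step: R->7, L=3; E->plug->E->R->E->L->G->refl->E->L'->C->R'->B->plug->B
Char 3 ('D'): step: R->0, L->4 (L advanced); D->plug->D->R->D->L->F->refl->A->L'->H->R'->F->plug->F
Char 4 ('E'): step: R->1, L=4; E->plug->E->R->G->L->C->refl->H->L'->C->R'->C->plug->C
Char 5 ('H'): step: R->2, L=4; H->plug->H->R->G->L->C->refl->H->L'->C->R'->A->plug->A
Char 6 ('H'): step: R->3, L=4; H->plug->H->R->B->L->D->refl->B->L'->F->R'->G->plug->G
Char 7 ('B'): step: R->4, L=4; B->plug->B->R->D->L->F->refl->A->L'->H->R'->H->plug->H
Char 8 ('F'): step: R->5, L=4; F->plug->F->R->H->L->A->refl->F->L'->D->R'->E->plug->E
Char 9 ('A'): step: R->6, L=4; A->plug->A->R->H->L->A->refl->F->L'->D->R'->C->plug->C
Char 10 ('D'): step: R->7, L=4; D->plug->D->R->F->L->B->refl->D->L'->B->R'->C->plug->C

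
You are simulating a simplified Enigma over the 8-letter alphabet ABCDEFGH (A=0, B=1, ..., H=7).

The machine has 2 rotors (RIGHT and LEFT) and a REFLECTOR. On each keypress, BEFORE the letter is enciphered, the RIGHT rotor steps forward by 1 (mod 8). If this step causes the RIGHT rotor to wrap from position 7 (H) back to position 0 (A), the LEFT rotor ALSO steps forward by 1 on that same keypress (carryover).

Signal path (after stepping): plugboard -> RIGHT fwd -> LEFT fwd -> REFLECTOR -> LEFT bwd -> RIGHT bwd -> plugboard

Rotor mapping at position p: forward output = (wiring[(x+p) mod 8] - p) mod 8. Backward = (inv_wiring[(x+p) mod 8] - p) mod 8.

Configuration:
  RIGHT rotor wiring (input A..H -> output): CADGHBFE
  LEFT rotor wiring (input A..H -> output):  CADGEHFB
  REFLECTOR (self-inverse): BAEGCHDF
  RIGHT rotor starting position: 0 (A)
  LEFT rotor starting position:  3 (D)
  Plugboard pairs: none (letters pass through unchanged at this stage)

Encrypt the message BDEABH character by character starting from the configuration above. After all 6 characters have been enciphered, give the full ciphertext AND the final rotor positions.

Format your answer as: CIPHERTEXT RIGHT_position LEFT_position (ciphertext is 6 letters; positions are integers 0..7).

Answer: GAFHAD 6 3

Derivation:
Char 1 ('B'): step: R->1, L=3; B->plug->B->R->C->L->E->refl->C->L'->D->R'->G->plug->G
Char 2 ('D'): step: R->2, L=3; D->plug->D->R->H->L->A->refl->B->L'->B->R'->A->plug->A
Char 3 ('E'): step: R->3, L=3; E->plug->E->R->B->L->B->refl->A->L'->H->R'->F->plug->F
Char 4 ('A'): step: R->4, L=3; A->plug->A->R->D->L->C->refl->E->L'->C->R'->H->plug->H
Char 5 ('B'): step: R->5, L=3; B->plug->B->R->A->L->D->refl->G->L'->E->R'->A->plug->A
Char 6 ('H'): step: R->6, L=3; H->plug->H->R->D->L->C->refl->E->L'->C->R'->D->plug->D
Final: ciphertext=GAFHAD, RIGHT=6, LEFT=3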